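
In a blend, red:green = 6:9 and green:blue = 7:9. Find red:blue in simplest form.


Given a:b = 6:9 and b:c = 7:9
Make b consistent. Multiply first ratio by 7: a:b = 42:63
Multiply second ratio by 9: b:c = 63:81
Now b = 63 in both, so a:b:c = 42:63:81
Therefore a:c = 42:81
Simplify by GCD: a:c = 14:27

14:27


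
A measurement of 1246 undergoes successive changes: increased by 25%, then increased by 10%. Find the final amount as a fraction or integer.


Start: 1246
Step 1: increase by 25% => multiply by 125/100
  1246 * 125/100 = 3115/2
Step 2: increase by 10% => multiply by 110/100
  3115/2 * 110/100 = 6853/4
Final value = 6853/4

6853/4


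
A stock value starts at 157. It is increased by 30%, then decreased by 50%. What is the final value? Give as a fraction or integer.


Start: 157
Step 1: increase by 30% => multiply by 130/100
  157 * 130/100 = 2041/10
Step 2: decrease by 50% => multiply by 50/100
  2041/10 * 50/100 = 2041/20
Final value = 2041/20

2041/20


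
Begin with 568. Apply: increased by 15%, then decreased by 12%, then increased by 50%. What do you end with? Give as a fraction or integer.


Start: 568
Step 1: increase by 15% => multiply by 115/100
  568 * 115/100 = 3266/5
Step 2: decrease by 12% => multiply by 88/100
  3266/5 * 88/100 = 71852/125
Step 3: increase by 50% => multiply by 150/100
  71852/125 * 150/100 = 107778/125
Final value = 107778/125

107778/125


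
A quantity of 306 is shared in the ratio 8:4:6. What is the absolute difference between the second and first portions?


Total parts = 8 + 4 + 6 = 18
Value per part = 306 / 18 = 17
Shares: 8*17=136, 4*17=68, 6*17=102
Second share = 68, first share = 136
Difference = |68 - 136| = 68

68


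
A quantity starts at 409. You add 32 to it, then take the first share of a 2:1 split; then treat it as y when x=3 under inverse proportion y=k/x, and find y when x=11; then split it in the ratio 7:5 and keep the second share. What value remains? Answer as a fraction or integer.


Start with 409.
Step 1: Add 32: 409+32=441; split 2:1 first = 441*2/3 = 294
Step 2: Inverse prop: k = (294)*3; new y = k/11 = 294*3/11 = 882/11
Step 3: Split 7:5, second share = 882/11 * 5/12 = 735/22
Final result = 735/22

735/22


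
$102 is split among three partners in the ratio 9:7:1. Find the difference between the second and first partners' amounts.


Total parts = 9 + 7 + 1 = 17
Value per part = 102 / 17 = 6
Shares: 9*6=54, 7*6=42, 1*6=6
Second share = 42, first share = 54
Difference = |42 - 54| = 12

12


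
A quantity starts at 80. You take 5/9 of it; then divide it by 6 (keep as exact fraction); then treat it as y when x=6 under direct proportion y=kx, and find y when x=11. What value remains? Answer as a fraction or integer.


Start with 80.
Step 1: Take 5/9: 80 * 5/9 = 400/9
Step 2: Divide by 6: 400/9 / 6 = 200/27
Step 3: Direct prop: k = (200/27)/6; new y = k*11 = 200/27*11/6 = 1100/81
Final result = 1100/81

1100/81


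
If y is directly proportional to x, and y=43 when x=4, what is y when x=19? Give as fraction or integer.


Direct proportion: y = kx
Find k: k = 43/4 = 43/4
Compute y at x=19: y = 43/4 * 19
y = 817/4

817/4


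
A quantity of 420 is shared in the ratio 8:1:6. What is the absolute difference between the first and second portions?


Total parts = 8 + 1 + 6 = 15
Value per part = 420 / 15 = 28
Shares: 8*28=224, 1*28=28, 6*28=168
First share = 224, second share = 28
Difference = |224 - 28| = 196

196


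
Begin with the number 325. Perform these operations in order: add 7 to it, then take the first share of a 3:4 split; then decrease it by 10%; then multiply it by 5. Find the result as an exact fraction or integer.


Start with 325.
Step 1: Add 7: 325+7=332; split 3:4 first = 332*3/7 = 996/7
Step 2: Decrease by 10%: 996/7 * 90/100 = 4482/35
Step 3: Multiply by 5: 4482/35 * 5 = 4482/7
Final result = 4482/7

4482/7


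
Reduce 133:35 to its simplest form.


Find GCD(133, 35)
GCD = 7
Divide both by 7: 133/7 = 19, 35/7 = 5
Simplified ratio = 19:5

19:5


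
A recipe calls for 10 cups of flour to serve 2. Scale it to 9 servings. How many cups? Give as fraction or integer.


Original: 10 cups for 2 servings
Target servings = 9
Scaling factor = 9/2
New amount = 10 * 9/2
= 90/2
= 45 cups

45


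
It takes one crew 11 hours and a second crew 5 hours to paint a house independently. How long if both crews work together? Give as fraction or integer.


Rate of A = 1/11 job per hour
Rate of B = 1/5 job per hour
Combined rate = 1/11 + 1/5
Find common denominator: (5 + 11)/(11*5) = 16/55
Combined rate = 16/55 job per hour
Time together = 1 / (16/55) = 55/16 hours

55/16


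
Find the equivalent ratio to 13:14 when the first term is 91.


Original ratio: 13:14
First term target: 91
Scale factor = 91 / 13 = 7
Multiply second term: 14 * 7 = 98
Equivalent ratio = 91:98

91:98


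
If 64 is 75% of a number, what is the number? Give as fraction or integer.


Given: 64 is 75% of the whole
Set up: 64 = 75/100 * whole
whole = 64 * 100 / 75
whole = 6400 / 75
whole = 256/3

256/3


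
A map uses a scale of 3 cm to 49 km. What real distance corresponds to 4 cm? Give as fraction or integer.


Map scale: 3 cm = 49 km
Measured distance on map = 4 cm
Set up proportion: 4 * 49 / 3
= 196 / 3
= 196/3 km

196/3


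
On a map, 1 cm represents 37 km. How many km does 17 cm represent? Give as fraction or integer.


Map scale: 1 cm = 37 km
Measured distance on map = 17 cm
Set up proportion: 17 * 37 / 1
= 629 / 1
= 629 km

629


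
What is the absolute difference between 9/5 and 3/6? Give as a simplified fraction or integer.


Simplify: 9/5 = 9/5 and 3/6 = 1/2
Find common denominator: LCD = 10
Convert: 18/10 and 5/10
Difference = |18 - 5|/10 = 13/10
Simplified = 13/10

13/10


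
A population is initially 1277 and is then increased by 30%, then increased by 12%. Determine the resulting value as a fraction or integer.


Start: 1277
Step 1: increase by 30% => multiply by 130/100
  1277 * 130/100 = 16601/10
Step 2: increase by 12% => multiply by 112/100
  16601/10 * 112/100 = 232414/125
Final value = 232414/125

232414/125


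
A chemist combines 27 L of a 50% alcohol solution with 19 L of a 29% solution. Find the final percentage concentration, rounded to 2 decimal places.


Solute in mixture 1 = 50% of 27 L = 27*50/100 = 27/2 L
Solute in mixture 2 = 29% of 19 L = 19*29/100 = 551/100 L
Total solute = 27/2 + 551/100 = 1901/100 L
Total volume = 27 + 19 = 46 L
Final concentration = 1901/100/46 * 100 = 41.33%

41.33


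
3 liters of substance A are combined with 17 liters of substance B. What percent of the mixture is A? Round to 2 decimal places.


Volume of A = 3 L
Volume of B = 17 L
Total volume = 3 + 17 = 20 L
Percentage of A = (3/20) * 100
= 15.00%

15.00


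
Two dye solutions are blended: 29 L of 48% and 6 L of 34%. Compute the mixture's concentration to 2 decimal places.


Solute in mixture 1 = 48% of 29 L = 29*48/100 = 348/25 L
Solute in mixture 2 = 34% of 6 L = 6*34/100 = 51/25 L
Total solute = 348/25 + 51/25 = 399/25 L
Total volume = 29 + 6 = 35 L
Final concentration = 399/25/35 * 100 = 45.60%

45.60


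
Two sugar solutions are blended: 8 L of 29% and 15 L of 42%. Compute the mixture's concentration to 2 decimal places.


Solute in mixture 1 = 29% of 8 L = 8*29/100 = 58/25 L
Solute in mixture 2 = 42% of 15 L = 15*42/100 = 63/10 L
Total solute = 58/25 + 63/10 = 431/50 L
Total volume = 8 + 15 = 23 L
Final concentration = 431/50/23 * 100 = 37.48%

37.48


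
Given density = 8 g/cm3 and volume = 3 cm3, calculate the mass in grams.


Using mass = density * volume
Density = 8 g/cm3
Volume = 3 cm3
Mass = 8 * 3
= 24 g

24


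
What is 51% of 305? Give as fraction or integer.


Compute 51% of 305
Convert percentage: 51% = 51/100
Multiply: 305 * 51/100
= 15555/100
= 3111/20

3111/20


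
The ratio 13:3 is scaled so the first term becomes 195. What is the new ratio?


Original ratio: 13:3
First term target: 195
Scale factor = 195 / 13 = 15
Multiply second term: 3 * 15 = 45
Equivalent ratio = 195:45

195:45


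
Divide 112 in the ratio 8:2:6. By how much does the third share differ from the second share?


Total parts = 8 + 2 + 6 = 16
Value per part = 112 / 16 = 7
Shares: 8*7=56, 2*7=14, 6*7=42
Third share = 42, second share = 14
Difference = |42 - 14| = 28

28


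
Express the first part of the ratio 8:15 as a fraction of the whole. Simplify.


Total parts = 8 + 15 = 23
First part fraction = 8/23
Simplify: 8/23 = 8/23

8/23


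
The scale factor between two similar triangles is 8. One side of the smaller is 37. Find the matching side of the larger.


Similar triangles have proportional sides
Scale factor = 8
Smaller side = 37
Corresponding larger side = 37 * 8
= 296

296


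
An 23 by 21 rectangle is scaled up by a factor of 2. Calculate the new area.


Original dimensions: 23 x 21
Enlargement factor = 2
New width = 23 * 2 = 46
New height = 21 * 2 = 42
New area = 46 * 42 = 1932

1932


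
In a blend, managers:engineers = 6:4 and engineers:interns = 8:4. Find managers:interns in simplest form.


Given a:b = 6:4 and b:c = 8:4
Make b consistent. Multiply first ratio by 8: a:b = 48:32
Multiply second ratio by 4: b:c = 32:16
Now b = 32 in both, so a:b:c = 48:32:16
Therefore a:c = 48:16
Simplify by GCD: a:c = 3:1

3:1


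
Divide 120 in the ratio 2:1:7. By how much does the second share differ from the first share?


Total parts = 2 + 1 + 7 = 10
Value per part = 120 / 10 = 12
Shares: 2*12=24, 1*12=12, 7*12=84
Second share = 12, first share = 24
Difference = |12 - 24| = 12

12


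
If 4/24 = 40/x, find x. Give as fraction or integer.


Setting up: 4/24 = 40/x
Cross multiply: 4 * x = 24 * 40
4x = 960
x = 960/4
x = 240

240


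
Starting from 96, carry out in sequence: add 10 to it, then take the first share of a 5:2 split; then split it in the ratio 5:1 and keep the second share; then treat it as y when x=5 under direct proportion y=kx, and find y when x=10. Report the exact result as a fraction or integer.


Start with 96.
Step 1: Add 10: 96+10=106; split 5:2 first = 106*5/7 = 530/7
Step 2: Split 5:1, second share = 530/7 * 1/6 = 265/21
Step 3: Direct prop: k = (265/21)/5; new y = k*10 = 265/21*10/5 = 530/21
Final result = 530/21

530/21


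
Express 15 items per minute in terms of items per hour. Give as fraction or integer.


Converting from per minute to per hour
Rate = 15 items per minute
Multiply by 60: 15 * 60
= 900 items per hour

900


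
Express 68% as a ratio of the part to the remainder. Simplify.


Part = 68%, Remainder = 32%
Ratio = 68:32
GCD(68, 32) = 4
Simplify: 17:8 = 17:8

17:8


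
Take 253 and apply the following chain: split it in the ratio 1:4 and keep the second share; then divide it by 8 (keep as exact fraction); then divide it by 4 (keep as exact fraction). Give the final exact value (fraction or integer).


Start with 253.
Step 1: Split 1:4, second share = 253 * 4/5 = 1012/5
Step 2: Divide by 8: 1012/5 / 8 = 253/10
Step 3: Divide by 4: 253/10 / 4 = 253/40
Final result = 253/40

253/40


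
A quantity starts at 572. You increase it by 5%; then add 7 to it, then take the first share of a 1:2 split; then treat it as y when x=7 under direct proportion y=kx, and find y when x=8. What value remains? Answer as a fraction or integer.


Start with 572.
Step 1: Increase by 5%: 572 * 105/100 = 3003/5
Step 2: Add 7: 3003/5+7=3038/5; split 1:2 first = 3038/5*1/3 = 3038/15
Step 3: Direct prop: k = (3038/15)/7; new y = k*8 = 3038/15*8/7 = 3472/15
Final result = 3472/15

3472/15


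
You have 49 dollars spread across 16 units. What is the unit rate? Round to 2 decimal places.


Total dollars = 49
Number of units = 16
Unit rate = 49 / 16
= 3.06 dollars per unit

3.06


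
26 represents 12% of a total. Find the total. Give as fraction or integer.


Given: 26 is 12% of the whole
Set up: 26 = 12/100 * whole
whole = 26 * 100 / 12
whole = 2600 / 12
whole = 650/3

650/3


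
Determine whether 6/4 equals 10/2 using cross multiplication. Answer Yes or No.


Cross multiply to check 6/4 = 10/2
Left cross product: 6 * 2 = 12
Right cross product: 4 * 10 = 40
12 != 40
Not equal, so proportions differ => No

No


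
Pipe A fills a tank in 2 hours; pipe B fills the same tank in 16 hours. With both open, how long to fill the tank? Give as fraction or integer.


Rate of A = 1/2 job per hour
Rate of B = 1/16 job per hour
Combined rate = 1/2 + 1/16
Find common denominator: (16 + 2)/(2*16) = 18/32
Combined rate = 9/16 job per hour
Time together = 1 / (9/16) = 16/9 hours

16/9


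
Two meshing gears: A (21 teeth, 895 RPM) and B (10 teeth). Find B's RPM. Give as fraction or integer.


Gear ratio: teeth_A * RPM_A = teeth_B * RPM_B
21 * 895 = 10 * RPM_B
18795 = 10 * RPM_B
RPM_B = 18795 / 10
RPM_B = 3759/2

3759/2


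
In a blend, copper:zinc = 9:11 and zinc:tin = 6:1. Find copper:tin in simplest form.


Given a:b = 9:11 and b:c = 6:1
Make b consistent. Multiply first ratio by 6: a:b = 54:66
Multiply second ratio by 11: b:c = 66:11
Now b = 66 in both, so a:b:c = 54:66:11
Therefore a:c = 54:11
Simplify by GCD: a:c = 54:11

54:11


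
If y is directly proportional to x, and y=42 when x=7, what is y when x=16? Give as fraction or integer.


Direct proportion: y = kx
Find k: k = 42/7 = 6
Compute y at x=16: y = 6 * 16
y = 96

96


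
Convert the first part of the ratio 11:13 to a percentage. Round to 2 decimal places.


Total parts = 11 + 13 = 24
First part fraction = 11/24
Percentage = (11/24) * 100
= 0.458333 * 100
= 45.83%

45.83


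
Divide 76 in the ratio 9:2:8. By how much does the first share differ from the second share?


Total parts = 9 + 2 + 8 = 19
Value per part = 76 / 19 = 4
Shares: 9*4=36, 2*4=8, 8*4=32
First share = 36, second share = 8
Difference = |36 - 8| = 28

28


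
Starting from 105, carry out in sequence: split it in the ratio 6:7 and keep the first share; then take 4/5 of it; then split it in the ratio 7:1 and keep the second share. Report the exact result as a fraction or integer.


Start with 105.
Step 1: Split 6:7, first share = 105 * 6/13 = 630/13
Step 2: Take 4/5: 630/13 * 4/5 = 504/13
Step 3: Split 7:1, second share = 504/13 * 1/8 = 63/13
Final result = 63/13

63/13


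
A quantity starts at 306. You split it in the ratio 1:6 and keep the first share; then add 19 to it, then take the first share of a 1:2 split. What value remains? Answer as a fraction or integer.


Start with 306.
Step 1: Split 1:6, first share = 306 * 1/7 = 306/7
Step 2: Add 19: 306/7+19=439/7; split 1:2 first = 439/7*1/3 = 439/21
Final result = 439/21

439/21


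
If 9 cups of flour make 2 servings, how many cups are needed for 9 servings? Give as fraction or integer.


Original: 9 cups for 2 servings
Target servings = 9
Scaling factor = 9/2
New amount = 9 * 9/2
= 81/2
= 81/2 cups

81/2


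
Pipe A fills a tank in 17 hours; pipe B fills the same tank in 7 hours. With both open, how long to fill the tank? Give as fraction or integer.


Rate of A = 1/17 job per hour
Rate of B = 1/7 job per hour
Combined rate = 1/17 + 1/7
Find common denominator: (7 + 17)/(17*7) = 24/119
Combined rate = 24/119 job per hour
Time together = 1 / (24/119) = 119/24 hours

119/24


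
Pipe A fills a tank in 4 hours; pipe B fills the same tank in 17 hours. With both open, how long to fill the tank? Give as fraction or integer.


Rate of A = 1/4 job per hour
Rate of B = 1/17 job per hour
Combined rate = 1/4 + 1/17
Find common denominator: (17 + 4)/(4*17) = 21/68
Combined rate = 21/68 job per hour
Time together = 1 / (21/68) = 68/21 hours

68/21


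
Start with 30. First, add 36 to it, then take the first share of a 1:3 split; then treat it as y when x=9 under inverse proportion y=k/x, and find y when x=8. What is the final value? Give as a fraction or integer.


Start with 30.
Step 1: Add 36: 30+36=66; split 1:3 first = 66*1/4 = 33/2
Step 2: Inverse prop: k = (33/2)*9; new y = k/8 = 33/2*9/8 = 297/16
Final result = 297/16

297/16


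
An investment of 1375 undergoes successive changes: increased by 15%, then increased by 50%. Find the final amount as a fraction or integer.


Start: 1375
Step 1: increase by 15% => multiply by 115/100
  1375 * 115/100 = 6325/4
Step 2: increase by 50% => multiply by 150/100
  6325/4 * 150/100 = 18975/8
Final value = 18975/8

18975/8


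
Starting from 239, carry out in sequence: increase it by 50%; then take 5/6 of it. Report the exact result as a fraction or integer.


Start with 239.
Step 1: Increase by 50%: 239 * 150/100 = 717/2
Step 2: Take 5/6: 717/2 * 5/6 = 1195/4
Final result = 1195/4

1195/4


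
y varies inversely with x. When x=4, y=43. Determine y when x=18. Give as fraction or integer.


Inverse proportion: y = k/x
Find k: k = 4 * 43 = 172
Compute y at x=18: y = 172/18
y = 86/9

86/9


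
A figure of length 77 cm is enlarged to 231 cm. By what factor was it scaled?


Original length = 77 cm
Scaled length = 231 cm
Scale factor = 231 / 77
= 3

3


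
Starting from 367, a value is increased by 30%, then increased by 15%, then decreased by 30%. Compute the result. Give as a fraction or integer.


Start: 367
Step 1: increase by 30% => multiply by 130/100
  367 * 130/100 = 4771/10
Step 2: increase by 15% => multiply by 115/100
  4771/10 * 115/100 = 109733/200
Step 3: decrease by 30% => multiply by 70/100
  109733/200 * 70/100 = 768131/2000
Final value = 768131/2000

768131/2000


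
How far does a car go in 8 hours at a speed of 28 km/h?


Using distance = speed * time
Speed = 28 km/h
Time = 8 hours
Distance = 28 * 8
= 224 km

224


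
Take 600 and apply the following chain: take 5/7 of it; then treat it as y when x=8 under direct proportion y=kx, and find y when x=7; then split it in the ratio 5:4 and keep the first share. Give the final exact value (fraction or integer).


Start with 600.
Step 1: Take 5/7: 600 * 5/7 = 3000/7
Step 2: Direct prop: k = (3000/7)/8; new y = k*7 = 3000/7*7/8 = 375
Step 3: Split 5:4, first share = 375 * 5/9 = 625/3
Final result = 625/3

625/3


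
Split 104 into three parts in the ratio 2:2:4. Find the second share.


Ratio = 2:2:4
Total parts = 2 + 2 + 4 = 8
Value per part = 104 / 8 = 13
First share = 2 * 13 = 26
Middle share = 2 * 13 = 26
Third share = 4 * 13 = 52

26


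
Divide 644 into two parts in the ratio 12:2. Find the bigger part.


Total parts = 12 + 2 = 14
Value per part = 644 / 14 = 46
First share = 12 * 46 = 552
Second share = 2 * 46 = 92
Larger share = 552

552


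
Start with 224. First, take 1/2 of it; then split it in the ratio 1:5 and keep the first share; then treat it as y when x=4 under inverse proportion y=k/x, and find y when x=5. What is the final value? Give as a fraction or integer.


Start with 224.
Step 1: Take 1/2: 224 * 1/2 = 112
Step 2: Split 1:5, first share = 112 * 1/6 = 56/3
Step 3: Inverse prop: k = (56/3)*4; new y = k/5 = 56/3*4/5 = 224/15
Final result = 224/15

224/15


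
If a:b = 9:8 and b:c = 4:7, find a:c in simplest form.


Given a:b = 9:8 and b:c = 4:7
Make b consistent. Multiply first ratio by 4: a:b = 36:32
Multiply second ratio by 8: b:c = 32:56
Now b = 32 in both, so a:b:c = 36:32:56
Therefore a:c = 36:56
Simplify by GCD: a:c = 9:14

9:14


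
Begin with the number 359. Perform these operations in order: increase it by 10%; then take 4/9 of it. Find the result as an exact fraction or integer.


Start with 359.
Step 1: Increase by 10%: 359 * 110/100 = 3949/10
Step 2: Take 4/9: 3949/10 * 4/9 = 7898/45
Final result = 7898/45

7898/45


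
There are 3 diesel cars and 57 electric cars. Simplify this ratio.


Find GCD(3, 57)
GCD = 3
Divide both by 3: 3/3 = 1, 57/3 = 19
Simplified ratio = 1:19

1:19


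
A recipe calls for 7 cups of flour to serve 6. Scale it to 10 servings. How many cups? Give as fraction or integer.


Original: 7 cups for 6 servings
Target servings = 10
Scaling factor = 10/6
New amount = 7 * 10/6
= 70/6
= 35/3 cups

35/3


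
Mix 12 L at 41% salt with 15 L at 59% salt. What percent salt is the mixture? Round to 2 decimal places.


Solute in mixture 1 = 41% of 12 L = 12*41/100 = 123/25 L
Solute in mixture 2 = 59% of 15 L = 15*59/100 = 177/20 L
Total solute = 123/25 + 177/20 = 1377/100 L
Total volume = 12 + 15 = 27 L
Final concentration = 1377/100/27 * 100 = 51.00%

51.00


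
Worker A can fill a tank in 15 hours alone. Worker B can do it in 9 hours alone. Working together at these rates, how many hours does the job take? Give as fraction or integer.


Rate of A = 1/15 job per hour
Rate of B = 1/9 job per hour
Combined rate = 1/15 + 1/9
Find common denominator: (9 + 15)/(15*9) = 24/135
Combined rate = 8/45 job per hour
Time together = 1 / (8/45) = 45/8 hours

45/8


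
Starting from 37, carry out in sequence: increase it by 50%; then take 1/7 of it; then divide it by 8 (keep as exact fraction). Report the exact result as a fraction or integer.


Start with 37.
Step 1: Increase by 50%: 37 * 150/100 = 111/2
Step 2: Take 1/7: 111/2 * 1/7 = 111/14
Step 3: Divide by 8: 111/14 / 8 = 111/112
Final result = 111/112

111/112


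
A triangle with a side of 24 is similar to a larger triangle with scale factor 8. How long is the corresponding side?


Similar triangles have proportional sides
Scale factor = 8
Smaller side = 24
Corresponding larger side = 24 * 8
= 192

192


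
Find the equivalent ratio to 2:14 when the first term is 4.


Original ratio: 2:14
First term target: 4
Scale factor = 4 / 2 = 2
Multiply second term: 14 * 2 = 28
Equivalent ratio = 4:28

4:28


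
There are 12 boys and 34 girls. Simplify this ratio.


Find GCD(12, 34)
GCD = 2
Divide both by 2: 12/2 = 6, 34/2 = 17
Simplified ratio = 6:17

6:17


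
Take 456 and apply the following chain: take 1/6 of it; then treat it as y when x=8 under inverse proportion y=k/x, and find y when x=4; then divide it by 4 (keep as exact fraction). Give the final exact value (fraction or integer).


Start with 456.
Step 1: Take 1/6: 456 * 1/6 = 76
Step 2: Inverse prop: k = (76)*8; new y = k/4 = 76*8/4 = 152
Step 3: Divide by 4: 152 / 4 = 38
Final result = 38

38


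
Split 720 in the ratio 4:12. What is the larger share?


Total parts = 4 + 12 = 16
Value per part = 720 / 16 = 45
First share = 4 * 45 = 180
Second share = 12 * 45 = 540
Larger share = 540

540


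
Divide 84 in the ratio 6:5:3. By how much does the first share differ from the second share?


Total parts = 6 + 5 + 3 = 14
Value per part = 84 / 14 = 6
Shares: 6*6=36, 5*6=30, 3*6=18
First share = 36, second share = 30
Difference = |36 - 30| = 6

6


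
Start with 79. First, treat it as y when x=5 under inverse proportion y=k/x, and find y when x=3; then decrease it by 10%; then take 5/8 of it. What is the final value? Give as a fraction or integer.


Start with 79.
Step 1: Inverse prop: k = (79)*5; new y = k/3 = 79*5/3 = 395/3
Step 2: Decrease by 10%: 395/3 * 90/100 = 237/2
Step 3: Take 5/8: 237/2 * 5/8 = 1185/16
Final result = 1185/16

1185/16


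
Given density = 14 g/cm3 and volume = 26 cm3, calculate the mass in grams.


Using mass = density * volume
Density = 14 g/cm3
Volume = 26 cm3
Mass = 14 * 26
= 364 g

364


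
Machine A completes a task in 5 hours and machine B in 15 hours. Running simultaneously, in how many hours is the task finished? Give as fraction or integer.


Rate of A = 1/5 job per hour
Rate of B = 1/15 job per hour
Combined rate = 1/5 + 1/15
Find common denominator: (15 + 5)/(5*15) = 20/75
Combined rate = 4/15 job per hour
Time together = 1 / (4/15) = 15/4 hours

15/4


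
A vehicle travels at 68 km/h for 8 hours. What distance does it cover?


Using distance = speed * time
Speed = 68 km/h
Time = 8 hours
Distance = 68 * 8
= 544 km

544


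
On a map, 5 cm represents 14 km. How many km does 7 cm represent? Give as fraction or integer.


Map scale: 5 cm = 14 km
Measured distance on map = 7 cm
Set up proportion: 7 * 14 / 5
= 98 / 5
= 98/5 km

98/5


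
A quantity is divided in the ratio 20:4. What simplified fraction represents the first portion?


Total parts = 20 + 4 = 24
First part fraction = 20/24
Simplify: 20/24 = 5/6

5/6


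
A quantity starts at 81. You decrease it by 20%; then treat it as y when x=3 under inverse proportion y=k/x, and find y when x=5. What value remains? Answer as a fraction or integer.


Start with 81.
Step 1: Decrease by 20%: 81 * 80/100 = 324/5
Step 2: Inverse prop: k = (324/5)*3; new y = k/5 = 324/5*3/5 = 972/25
Final result = 972/25

972/25


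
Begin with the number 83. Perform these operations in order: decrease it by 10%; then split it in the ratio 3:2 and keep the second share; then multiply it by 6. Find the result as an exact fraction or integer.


Start with 83.
Step 1: Decrease by 10%: 83 * 90/100 = 747/10
Step 2: Split 3:2, second share = 747/10 * 2/5 = 747/25
Step 3: Multiply by 6: 747/25 * 6 = 4482/25
Final result = 4482/25

4482/25


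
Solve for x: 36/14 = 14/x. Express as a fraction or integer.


Setting up: 36/14 = 14/x
Cross multiply: 36 * x = 14 * 14
36x = 196
x = 196/36
x = 49/9

49/9


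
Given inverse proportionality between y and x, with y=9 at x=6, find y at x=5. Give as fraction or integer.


Inverse proportion: y = k/x
Find k: k = 6 * 9 = 54
Compute y at x=5: y = 54/5
y = 54/5

54/5


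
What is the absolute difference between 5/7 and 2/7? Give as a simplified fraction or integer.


Simplify: 5/7 = 5/7 and 2/7 = 2/7
Find common denominator: LCD = 7
Convert: 5/7 and 2/7
Difference = |5 - 2|/7 = 3/7
Simplified = 3/7

3/7


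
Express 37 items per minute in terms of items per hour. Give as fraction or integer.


Converting from per minute to per hour
Rate = 37 items per minute
Multiply by 60: 37 * 60
= 2220 items per hour

2220


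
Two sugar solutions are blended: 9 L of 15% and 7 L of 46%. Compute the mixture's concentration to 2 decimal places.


Solute in mixture 1 = 15% of 9 L = 9*15/100 = 27/20 L
Solute in mixture 2 = 46% of 7 L = 7*46/100 = 161/50 L
Total solute = 27/20 + 161/50 = 457/100 L
Total volume = 9 + 7 = 16 L
Final concentration = 457/100/16 * 100 = 28.56%

28.56


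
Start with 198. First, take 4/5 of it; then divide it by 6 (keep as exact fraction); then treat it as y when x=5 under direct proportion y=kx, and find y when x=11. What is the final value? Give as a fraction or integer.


Start with 198.
Step 1: Take 4/5: 198 * 4/5 = 792/5
Step 2: Divide by 6: 792/5 / 6 = 132/5
Step 3: Direct prop: k = (132/5)/5; new y = k*11 = 132/5*11/5 = 1452/25
Final result = 1452/25

1452/25


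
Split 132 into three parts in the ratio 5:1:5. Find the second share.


Ratio = 5:1:5
Total parts = 5 + 1 + 5 = 11
Value per part = 132 / 11 = 12
First share = 5 * 12 = 60
Middle share = 1 * 12 = 12
Third share = 5 * 12 = 60

12


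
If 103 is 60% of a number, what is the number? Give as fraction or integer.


Given: 103 is 60% of the whole
Set up: 103 = 60/100 * whole
whole = 103 * 100 / 60
whole = 10300 / 60
whole = 515/3

515/3


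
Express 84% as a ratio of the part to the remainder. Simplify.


Part = 84%, Remainder = 16%
Ratio = 84:16
GCD(84, 16) = 4
Simplify: 21:4 = 21:4

21:4


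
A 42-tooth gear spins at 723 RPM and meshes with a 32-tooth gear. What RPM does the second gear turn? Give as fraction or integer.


Gear ratio: teeth_A * RPM_A = teeth_B * RPM_B
42 * 723 = 32 * RPM_B
30366 = 32 * RPM_B
RPM_B = 30366 / 32
RPM_B = 15183/16

15183/16


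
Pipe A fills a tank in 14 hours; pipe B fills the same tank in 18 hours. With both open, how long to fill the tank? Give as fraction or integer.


Rate of A = 1/14 job per hour
Rate of B = 1/18 job per hour
Combined rate = 1/14 + 1/18
Find common denominator: (18 + 14)/(14*18) = 32/252
Combined rate = 8/63 job per hour
Time together = 1 / (8/63) = 63/8 hours

63/8


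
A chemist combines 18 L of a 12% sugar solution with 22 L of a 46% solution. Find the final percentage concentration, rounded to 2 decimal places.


Solute in mixture 1 = 12% of 18 L = 18*12/100 = 54/25 L
Solute in mixture 2 = 46% of 22 L = 22*46/100 = 253/25 L
Total solute = 54/25 + 253/25 = 307/25 L
Total volume = 18 + 22 = 40 L
Final concentration = 307/25/40 * 100 = 30.70%

30.70


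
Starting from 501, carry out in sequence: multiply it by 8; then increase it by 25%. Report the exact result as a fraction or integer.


Start with 501.
Step 1: Multiply by 8: 501 * 8 = 4008
Step 2: Increase by 25%: 4008 * 125/100 = 5010
Final result = 5010

5010


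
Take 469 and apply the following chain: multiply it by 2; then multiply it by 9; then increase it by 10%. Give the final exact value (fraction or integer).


Start with 469.
Step 1: Multiply by 2: 469 * 2 = 938
Step 2: Multiply by 9: 938 * 9 = 8442
Step 3: Increase by 10%: 8442 * 110/100 = 46431/5
Final result = 46431/5

46431/5


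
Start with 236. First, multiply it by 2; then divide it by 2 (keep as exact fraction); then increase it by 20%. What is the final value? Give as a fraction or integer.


Start with 236.
Step 1: Multiply by 2: 236 * 2 = 472
Step 2: Divide by 2: 472 / 2 = 236
Step 3: Increase by 20%: 236 * 120/100 = 1416/5
Final result = 1416/5

1416/5


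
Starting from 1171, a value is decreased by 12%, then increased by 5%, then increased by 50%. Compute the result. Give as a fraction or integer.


Start: 1171
Step 1: decrease by 12% => multiply by 88/100
  1171 * 88/100 = 25762/25
Step 2: increase by 5% => multiply by 105/100
  25762/25 * 105/100 = 270501/250
Step 3: increase by 50% => multiply by 150/100
  270501/250 * 150/100 = 811503/500
Final value = 811503/500

811503/500


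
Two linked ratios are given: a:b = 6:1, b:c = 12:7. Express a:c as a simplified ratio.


Given a:b = 6:1 and b:c = 12:7
Make b consistent. Multiply first ratio by 12: a:b = 72:12
Multiply second ratio by 1: b:c = 12:7
Now b = 12 in both, so a:b:c = 72:12:7
Therefore a:c = 72:7
Simplify by GCD: a:c = 72:7

72:7


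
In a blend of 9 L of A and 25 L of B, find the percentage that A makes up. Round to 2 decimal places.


Volume of A = 9 L
Volume of B = 25 L
Total volume = 9 + 25 = 34 L
Percentage of A = (9/34) * 100
= 26.47%

26.47


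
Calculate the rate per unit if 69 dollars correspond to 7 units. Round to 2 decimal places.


Total dollars = 69
Number of units = 7
Unit rate = 69 / 7
= 9.86 dollars per unit

9.86


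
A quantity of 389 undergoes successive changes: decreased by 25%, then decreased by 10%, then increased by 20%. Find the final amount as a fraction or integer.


Start: 389
Step 1: decrease by 25% => multiply by 75/100
  389 * 75/100 = 1167/4
Step 2: decrease by 10% => multiply by 90/100
  1167/4 * 90/100 = 10503/40
Step 3: increase by 20% => multiply by 120/100
  10503/40 * 120/100 = 31509/100
Final value = 31509/100

31509/100


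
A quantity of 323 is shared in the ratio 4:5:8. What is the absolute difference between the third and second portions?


Total parts = 4 + 5 + 8 = 17
Value per part = 323 / 17 = 19
Shares: 4*19=76, 5*19=95, 8*19=152
Third share = 152, second share = 95
Difference = |152 - 95| = 57

57


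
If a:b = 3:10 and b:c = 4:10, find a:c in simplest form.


Given a:b = 3:10 and b:c = 4:10
Make b consistent. Multiply first ratio by 4: a:b = 12:40
Multiply second ratio by 10: b:c = 40:100
Now b = 40 in both, so a:b:c = 12:40:100
Therefore a:c = 12:100
Simplify by GCD: a:c = 3:25

3:25


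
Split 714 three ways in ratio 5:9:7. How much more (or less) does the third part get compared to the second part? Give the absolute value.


Total parts = 5 + 9 + 7 = 21
Value per part = 714 / 21 = 34
Shares: 5*34=170, 9*34=306, 7*34=238
Third share = 238, second share = 306
Difference = |238 - 306| = 68

68


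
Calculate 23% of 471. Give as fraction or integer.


Compute 23% of 471
Convert percentage: 23% = 23/100
Multiply: 471 * 23/100
= 10833/100
= 10833/100

10833/100


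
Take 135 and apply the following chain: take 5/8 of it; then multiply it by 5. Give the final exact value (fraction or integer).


Start with 135.
Step 1: Take 5/8: 135 * 5/8 = 675/8
Step 2: Multiply by 5: 675/8 * 5 = 3375/8
Final result = 3375/8

3375/8


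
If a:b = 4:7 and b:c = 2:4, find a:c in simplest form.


Given a:b = 4:7 and b:c = 2:4
Make b consistent. Multiply first ratio by 2: a:b = 8:14
Multiply second ratio by 7: b:c = 14:28
Now b = 14 in both, so a:b:c = 8:14:28
Therefore a:c = 8:28
Simplify by GCD: a:c = 2:7

2:7


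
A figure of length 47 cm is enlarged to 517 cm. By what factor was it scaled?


Original length = 47 cm
Scaled length = 517 cm
Scale factor = 517 / 47
= 11

11


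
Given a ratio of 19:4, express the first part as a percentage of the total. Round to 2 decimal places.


Total parts = 19 + 4 = 23
First part fraction = 19/23
Percentage = (19/23) * 100
= 0.826087 * 100
= 82.61%

82.61


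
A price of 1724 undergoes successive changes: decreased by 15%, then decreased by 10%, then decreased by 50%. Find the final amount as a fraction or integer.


Start: 1724
Step 1: decrease by 15% => multiply by 85/100
  1724 * 85/100 = 7327/5
Step 2: decrease by 10% => multiply by 90/100
  7327/5 * 90/100 = 65943/50
Step 3: decrease by 50% => multiply by 50/100
  65943/50 * 50/100 = 65943/100
Final value = 65943/100

65943/100


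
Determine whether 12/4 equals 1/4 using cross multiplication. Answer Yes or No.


Cross multiply to check 12/4 = 1/4
Left cross product: 12 * 4 = 48
Right cross product: 4 * 1 = 4
48 != 4
Not equal, so proportions differ => No

No


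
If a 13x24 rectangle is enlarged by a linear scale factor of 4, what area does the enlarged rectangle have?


Original dimensions: 13 x 24
Enlargement factor = 4
New width = 13 * 4 = 52
New height = 24 * 4 = 96
New area = 52 * 96 = 4992

4992


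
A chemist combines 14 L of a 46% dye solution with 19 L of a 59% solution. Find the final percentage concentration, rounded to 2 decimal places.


Solute in mixture 1 = 46% of 14 L = 14*46/100 = 161/25 L
Solute in mixture 2 = 59% of 19 L = 19*59/100 = 1121/100 L
Total solute = 161/25 + 1121/100 = 353/20 L
Total volume = 14 + 19 = 33 L
Final concentration = 353/20/33 * 100 = 53.48%

53.48


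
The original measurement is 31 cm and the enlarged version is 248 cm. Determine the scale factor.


Original length = 31 cm
Scaled length = 248 cm
Scale factor = 248 / 31
= 8

8


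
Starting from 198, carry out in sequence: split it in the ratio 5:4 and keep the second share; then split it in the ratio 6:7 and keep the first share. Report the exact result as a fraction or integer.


Start with 198.
Step 1: Split 5:4, second share = 198 * 4/9 = 88
Step 2: Split 6:7, first share = 88 * 6/13 = 528/13
Final result = 528/13

528/13


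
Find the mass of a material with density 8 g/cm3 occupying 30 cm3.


Using mass = density * volume
Density = 8 g/cm3
Volume = 30 cm3
Mass = 8 * 30
= 240 g

240


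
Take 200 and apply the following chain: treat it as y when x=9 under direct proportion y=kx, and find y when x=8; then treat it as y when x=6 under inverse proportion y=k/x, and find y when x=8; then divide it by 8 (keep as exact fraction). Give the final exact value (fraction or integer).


Start with 200.
Step 1: Direct prop: k = (200)/9; new y = k*8 = 200*8/9 = 1600/9
Step 2: Inverse prop: k = (1600/9)*6; new y = k/8 = 1600/9*6/8 = 400/3
Step 3: Divide by 8: 400/3 / 8 = 50/3
Final result = 50/3

50/3


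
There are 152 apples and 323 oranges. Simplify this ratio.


Find GCD(152, 323)
GCD = 19
Divide both by 19: 152/19 = 8, 323/19 = 17
Simplified ratio = 8:17

8:17


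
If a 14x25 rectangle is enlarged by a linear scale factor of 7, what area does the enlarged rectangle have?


Original dimensions: 14 x 25
Enlargement factor = 7
New width = 14 * 7 = 98
New height = 25 * 7 = 175
New area = 98 * 175 = 17150

17150


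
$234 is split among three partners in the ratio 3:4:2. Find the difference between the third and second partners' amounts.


Total parts = 3 + 4 + 2 = 9
Value per part = 234 / 9 = 26
Shares: 3*26=78, 4*26=104, 2*26=52
Third share = 52, second share = 104
Difference = |52 - 104| = 52

52


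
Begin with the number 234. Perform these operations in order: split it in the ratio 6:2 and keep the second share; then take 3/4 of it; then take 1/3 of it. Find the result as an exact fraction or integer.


Start with 234.
Step 1: Split 6:2, second share = 234 * 2/8 = 117/2
Step 2: Take 3/4: 117/2 * 3/4 = 351/8
Step 3: Take 1/3: 351/8 * 1/3 = 117/8
Final result = 117/8

117/8


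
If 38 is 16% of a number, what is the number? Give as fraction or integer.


Given: 38 is 16% of the whole
Set up: 38 = 16/100 * whole
whole = 38 * 100 / 16
whole = 3800 / 16
whole = 475/2

475/2


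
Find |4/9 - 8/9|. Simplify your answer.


Simplify: 4/9 = 4/9 and 8/9 = 8/9
Find common denominator: LCD = 9
Convert: 4/9 and 8/9
Difference = |4 - 8|/9 = 4/9
Simplified = 4/9

4/9


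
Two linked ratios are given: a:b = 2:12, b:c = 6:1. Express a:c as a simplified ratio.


Given a:b = 2:12 and b:c = 6:1
Make b consistent. Multiply first ratio by 6: a:b = 12:72
Multiply second ratio by 12: b:c = 72:12
Now b = 72 in both, so a:b:c = 12:72:12
Therefore a:c = 12:12
Simplify by GCD: a:c = 1:1

1:1


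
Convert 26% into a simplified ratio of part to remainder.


Part = 26%, Remainder = 74%
Ratio = 26:74
GCD(26, 74) = 2
Simplify: 13:37 = 13:37

13:37


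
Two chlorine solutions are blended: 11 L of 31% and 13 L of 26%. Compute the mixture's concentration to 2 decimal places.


Solute in mixture 1 = 31% of 11 L = 11*31/100 = 341/100 L
Solute in mixture 2 = 26% of 13 L = 13*26/100 = 169/50 L
Total solute = 341/100 + 169/50 = 679/100 L
Total volume = 11 + 13 = 24 L
Final concentration = 679/100/24 * 100 = 28.29%

28.29


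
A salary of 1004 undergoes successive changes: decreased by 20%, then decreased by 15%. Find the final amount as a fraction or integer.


Start: 1004
Step 1: decrease by 20% => multiply by 80/100
  1004 * 80/100 = 4016/5
Step 2: decrease by 15% => multiply by 85/100
  4016/5 * 85/100 = 17068/25
Final value = 17068/25

17068/25


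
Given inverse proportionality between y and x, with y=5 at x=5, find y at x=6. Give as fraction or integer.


Inverse proportion: y = k/x
Find k: k = 5 * 5 = 25
Compute y at x=6: y = 25/6
y = 25/6

25/6


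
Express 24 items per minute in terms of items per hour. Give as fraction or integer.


Converting from per minute to per hour
Rate = 24 items per minute
Multiply by 60: 24 * 60
= 1440 items per hour

1440


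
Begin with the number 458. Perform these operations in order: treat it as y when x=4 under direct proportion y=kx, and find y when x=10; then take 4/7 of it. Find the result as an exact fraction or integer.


Start with 458.
Step 1: Direct prop: k = (458)/4; new y = k*10 = 458*10/4 = 1145
Step 2: Take 4/7: 1145 * 4/7 = 4580/7
Final result = 4580/7

4580/7


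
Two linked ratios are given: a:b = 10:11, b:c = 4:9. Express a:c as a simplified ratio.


Given a:b = 10:11 and b:c = 4:9
Make b consistent. Multiply first ratio by 4: a:b = 40:44
Multiply second ratio by 11: b:c = 44:99
Now b = 44 in both, so a:b:c = 40:44:99
Therefore a:c = 40:99
Simplify by GCD: a:c = 40:99

40:99


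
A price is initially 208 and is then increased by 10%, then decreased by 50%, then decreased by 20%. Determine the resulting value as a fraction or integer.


Start: 208
Step 1: increase by 10% => multiply by 110/100
  208 * 110/100 = 1144/5
Step 2: decrease by 50% => multiply by 50/100
  1144/5 * 50/100 = 572/5
Step 3: decrease by 20% => multiply by 80/100
  572/5 * 80/100 = 2288/25
Final value = 2288/25

2288/25


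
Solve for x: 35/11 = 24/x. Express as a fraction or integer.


Setting up: 35/11 = 24/x
Cross multiply: 35 * x = 11 * 24
35x = 264
x = 264/35
x = 264/35

264/35
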